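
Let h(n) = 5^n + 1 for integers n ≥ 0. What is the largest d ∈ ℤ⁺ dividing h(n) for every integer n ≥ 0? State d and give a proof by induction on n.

d = 2

Computing the first values: h(0) = 2 and h(1) = 6; gcd(2, 6) = 2, so d ≤ 2.
We prove 2 | 5^n + 1 for all n ≥ 0 by induction on n.
When n = 0: h(0) = 2 = 2·(1), so 2 | h(0).
For the inductive step, assume it holds for an arbitrary r ≥ 0, i.e. 2 | h(r). Then
h(r+1) = 5^(r+1) + 1 = 5·(5^r + 1) - 4 = 5·h(r) - 4. The first term is divisible by 2 by the inductive hypothesis, and -4 is divisible by 2. Hence 2 | h(r+1).
By induction, the statement is established for all n ≥ 0.
Therefore the largest such d is 2.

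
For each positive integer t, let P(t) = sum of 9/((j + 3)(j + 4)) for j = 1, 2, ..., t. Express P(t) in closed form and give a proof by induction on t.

We claim P(t) = 9t/(4(t + 4)) for all t ≥ 1.
For the base case t = 1: P(1) = 9/20, and the closed form gives 9/20. They agree.
Inductive step: assume the claim holds for t = j, so P(j) = 9j/(4(j + 4)).
Then P(j+1) = P(j) + (9/((j + 4)(j + 5))) = (9j/(4(j + 4))) + (9/((j + 4)(j + 5))).
Simplifying, P(j+1) = 9(j + 1)/(4(j + 5)) = 9(j+1)/(4((j+1) + 4)),
which is the closed form with t = j+1.
This completes the induction.

P(t) = 9t/(4(t + 4))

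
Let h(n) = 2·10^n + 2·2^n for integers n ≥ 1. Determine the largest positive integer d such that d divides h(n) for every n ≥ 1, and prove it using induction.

d = 8

Computing the first values: h(1) = 24 and h(2) = 208; gcd(24, 208) = 8, so d ≤ 8.
We prove 8 | 2·10^n + 2·2^n for all n ≥ 1 by induction on n.
Base case (n = 1): h(1) = 24 = 8·(3), so 8 | h(1).
Inductive step: suppose the statement holds for some i ≥ 1, i.e. 8 | h(i). Then
h(i+1) − 10·h(i) = (2·10^(i+1) + 2·2^(i+1)) − 10·(2·10^i + 2·2^i) = (2)·2^i·(2 − 10) = (-16)·2^i. Since 8 | h(i) by the inductive hypothesis, 8 | 10·h(i); and 8 | -16 since -16 = 8·-2. Therefore 8 | h(i+1).
By the principle of mathematical induction, the result holds for all n ≥ 1.
Therefore the largest such d is 8.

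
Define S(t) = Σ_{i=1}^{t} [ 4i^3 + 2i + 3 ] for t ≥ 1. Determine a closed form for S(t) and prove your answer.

We claim S(t) = t(t + 2)(t^2 + 2) for all t ≥ 1.
When t = 1: S(1) = 9, and the closed form gives 9. They agree.
Inductive step: suppose the statement holds for some i ≥ 1, so S(i) = i(i^3 + 2i^2 + 2i + 4).
Then S(i+1) = S(i) + (2i + 4(i + 1)^3 + 5) = (i(i^3 + 2i^2 + 2i + 4)) + (2i + 4(i + 1)^3 + 5).
Simplifying, S(i+1) = (i + 1)(i + 3)(i^2 + 2i + 3) = (i+1)((i+1) + 2)((i+1)^2 + 2),
which is the closed form with t = i+1.
This completes the induction.

S(t) = t(t + 2)(t^2 + 2)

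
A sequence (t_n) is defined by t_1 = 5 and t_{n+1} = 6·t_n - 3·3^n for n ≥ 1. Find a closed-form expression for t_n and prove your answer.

t_n = 3^n + 2·6^(n - 1)

Computing the first terms: t_1 = 5, t_2 = 21, t_3 = 99. This suggests t_n = 3^n + 2·6^(n - 1).
Base case (n = 1): the formula gives 5 = 5 = t_1.
Suppose the result is true for n = j, so t_j = 3^j + 2·6^(j - 1).
Then t_{j+1} = 6·t_j - 3·3^j = 6·(3^j + 2·6^(j - 1)) - 3·3^j = 3^(j + 1) + 2·6^j = 3^(j+1) + 2·6^((j+1) - 1),
which is the claimed formula at n = j+1.
Hence, by induction on n, the claim holds for every n ≥ 1.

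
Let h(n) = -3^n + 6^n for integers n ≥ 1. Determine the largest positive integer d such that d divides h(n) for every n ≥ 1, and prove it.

Computing the first values: h(1) = 3 and h(2) = 27; gcd(3, 27) = 3, so d ≤ 3.
We prove 3 | -3^n + 6^n for all n ≥ 1 by induction on n.
Base case (n = 1): h(1) = 3 = 3·(1), so 3 | h(1).
Suppose the result is true for n = j, i.e. 3 | h(j). Then
6^{j+1} − 3^{j+1} = 6·6^j − 3·3^j = 6·(6^j − 3^j) + (3)·3^j. The first term is divisible by 3 by the inductive hypothesis, and the second term (3)·3^j is divisible by 3 since 3 | 3. Hence 3 | h(j+1).
By the principle of mathematical induction, the result holds for all n ≥ 1.
Therefore the largest such d is 3.

d = 3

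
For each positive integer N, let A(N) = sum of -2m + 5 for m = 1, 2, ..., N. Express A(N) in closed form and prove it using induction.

We claim A(N) = -N(N - 4) for all N ≥ 1.
Base case (N = 1): A(1) = 3, and the closed form gives 3. They agree.
Inductive step: suppose the statement holds for some m ≥ 1, so A(m) = m(-m + 4).
Then A(m+1) = A(m) + (-2m + 3) = (m(-m + 4)) + (-2m + 3).
Simplifying, A(m+1) = -(m - 3)(m + 1) = -(m+1)((m+1) - 4),
which is the closed form with N = m+1.
By induction, the statement is established for all N ≥ 1.

A(N) = -N(N - 4)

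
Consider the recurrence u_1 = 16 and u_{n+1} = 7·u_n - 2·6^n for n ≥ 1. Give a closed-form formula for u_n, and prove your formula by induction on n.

u_n = 2·6^n + 4·7^(n - 1)

Computing the first terms: u_1 = 16, u_2 = 100, u_3 = 628. This suggests u_n = 2·6^n + 4·7^(n - 1).
Base step (n = 1): the formula gives 16 = 16 = u_1.
Inductive step: assume the claim holds for n = i, so u_i = 2·6^i + 4·7^(i - 1).
Then u_{i+1} = 7·u_i - 2·6^i = 7·(2·6^i + 4·7^(i - 1)) - 2·6^i = 2·6^(i + 1) + 4·7^i = 2·6^(i+1) + 4·7^((i+1) - 1),
which is the claimed formula at n = i+1.
This completes the induction.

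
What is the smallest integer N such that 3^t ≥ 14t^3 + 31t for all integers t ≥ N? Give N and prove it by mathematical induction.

At t = 8: 6561 < 7416, so the inequality fails and N ≥ 9. We prove 3^t ≥ 14t^3 + 31t for all t ≥ 9.
Base step (t = 9): 3^t = 19683 and 14t^3 + 31t = 10485, so 19683 ≥ 10485.
Suppose the result is true for t = j, so 3^j ≥ 14j^3 + 31j.
Then 3^(j + 1) = 3·(3^j) ≥ 3·(14j^3 + 31j).
Also, for j ≥ 9 we have 3·(14j^3 + 31j) ≥ 14(j+1)^3 + 31(j+1), since 3·(14j^3 + 31j) − (14(j+1)^3 + 31(j+1)) = 28j^3 - 42j^2 + 20j - 45, which is nonnegative for all j ≥ 9.
Combining, 3^(j + 1) ≥ 14(j+1)^3 + 31(j+1).
By the principle of mathematical induction, the result holds for all t ≥ 9.
Hence the smallest such N is 9.

N = 9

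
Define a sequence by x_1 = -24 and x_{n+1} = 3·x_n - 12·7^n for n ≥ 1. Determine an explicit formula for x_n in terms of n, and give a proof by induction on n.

Computing the first terms: x_1 = -24, x_2 = -156, x_3 = -1056. This suggests x_n = -3^n - 3·7^n.
Base case (n = 1): the formula gives -24 = -24 = x_1.
Inductive step: assume the claim holds for n = j, so x_j = -3^j - 3·7^j.
Then x_{j+1} = 3·x_j - 12·7^j = 3·(-3^j - 3·7^j) - 12·7^j = -3^(j + 1) - 3·7^(j + 1),
which is the claimed formula at n = j+1.
By the principle of mathematical induction, the result holds for all n ≥ 1.

x_n = -3^n - 3·7^n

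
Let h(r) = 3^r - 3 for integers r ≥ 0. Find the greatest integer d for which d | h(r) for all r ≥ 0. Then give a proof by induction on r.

d = 2

Computing the first values: h(0) = -2 and h(1) = 0; gcd(-2, 0) = 2, so d ≤ 2.
We prove 2 | 3^r - 3 for all r ≥ 0 by induction on r.
When r = 0: h(0) = -2 = 2·(-1), so 2 | h(0).
For the inductive step, assume it holds for an arbitrary m ≥ 0, i.e. 2 | h(m). Then
h(m+1) = 3^(m+1) - 3 = 3·(3^m - 3) + 6 = 3·h(m) + 6. The first term is divisible by 2 by the inductive hypothesis, and 6 is divisible by 2. Hence 2 | h(m+1).
By the principle of mathematical induction, the result holds for all r ≥ 0.
Therefore the largest such d is 2.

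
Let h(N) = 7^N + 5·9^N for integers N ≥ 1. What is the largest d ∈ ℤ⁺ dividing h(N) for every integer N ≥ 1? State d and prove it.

d = 2

Computing the first values: h(1) = 52 and h(2) = 454; gcd(52, 454) = 2, so d ≤ 2.
We prove 2 | 7^N + 5·9^N for all N ≥ 1 by induction on N.
Base case (N = 1): h(1) = 52 = 2·(26), so 2 | h(1).
For the inductive step, assume it holds for an arbitrary p ≥ 1, i.e. 2 | h(p). Then
h(p+1) − 9·h(p) = (7^(p+1) + 5·9^(p+1)) − 9·(7^p + 5·9^p) = (1)·7^p·(7 − 9) = (-2)·7^p. Since 2 | h(p) by the inductive hypothesis, 2 | 9·h(p); and 2 | -2 since -2 = 2·-1. Therefore 2 | h(p+1).
Hence, by induction on N, the claim holds for every N ≥ 1.
Therefore the largest such d is 2.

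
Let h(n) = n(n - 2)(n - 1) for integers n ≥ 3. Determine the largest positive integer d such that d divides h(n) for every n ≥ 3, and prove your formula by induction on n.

Computing the first values: h(3) = 6 and h(4) = 24; gcd(6, 24) = 6, so d ≤ 6.
We prove 6 | n(n - 2)(n - 1) for all n ≥ 3 by induction on n.
Base case (n = 3): h(3) = 6 = 6·(1), so 6 | h(3).
Inductive step: suppose the statement holds for some j ≥ 3, i.e. 6 | h(j). Then
h(j+1) − h(j) = (j-1)·j·(j+1) − (j-2)·(j-1)·j = (j-1)·j·[(j+1) − (j-2)] = 3·(j-1)·j. The product of 2 consecutive integers is divisible by (2)! = 2, so h(j+1) − h(j) is divisible by 3·2 = 6. By the inductive hypothesis 6 | h(j), hence 6 | h(j+1).
This completes the induction.
Therefore the largest such d is 6.

d = 6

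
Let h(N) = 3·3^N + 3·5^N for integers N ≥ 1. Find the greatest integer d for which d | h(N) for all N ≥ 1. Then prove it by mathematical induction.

d = 6

Computing the first values: h(1) = 24 and h(2) = 102; gcd(24, 102) = 6, so d ≤ 6.
We prove 6 | 3·3^N + 3·5^N for all N ≥ 1 by induction on N.
When N = 1: h(1) = 24 = 6·(4), so 6 | h(1).
For the inductive step, assume it holds for an arbitrary i ≥ 1, i.e. 6 | h(i). Then
h(i+1) − 5·h(i) = (3·3^(i+1) + 3·5^(i+1)) − 5·(3·3^i + 3·5^i) = (3)·3^i·(3 − 5) = (-6)·3^i. Since 6 | h(i) by the inductive hypothesis, 6 | 5·h(i); and 6 | -6 since -6 = 6·-1. Therefore 6 | h(i+1).
Hence, by induction on N, the claim holds for every N ≥ 1.
Therefore the largest such d is 6.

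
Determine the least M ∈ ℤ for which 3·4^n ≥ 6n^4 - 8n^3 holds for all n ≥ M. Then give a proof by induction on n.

M = 5

At n = 4: 768 < 1024, so the inequality fails and M ≥ 5. We prove 3·4^n ≥ 6n^4 - 8n^3 for all n ≥ 5.
For the base case n = 5: 3·4^n = 3072 and 6n^4 - 8n^3 = 2750, so 3072 ≥ 2750.
Suppose the result is true for n = i, so 3·4^i ≥ 6i^4 - 8i^3.
Then 3·4^(i + 1) = 4·(3·4^i) ≥ 4·(6i^4 - 8i^3).
Also, for i ≥ 5 we have 4·(6i^4 - 8i^3) ≥ 6(i+1)^4 - 8(i+1)^3, since 4·(6i^4 - 8i^3) − (6(i+1)^4 - 8(i+1)^3) = 18i^4 - 48i^3 - 12i^2 + 2, which is nonnegative for all i ≥ 5.
Combining, 3·4^(i + 1) ≥ 6(i+1)^4 - 8(i+1)^3.
This completes the induction.
Hence the smallest such M is 5.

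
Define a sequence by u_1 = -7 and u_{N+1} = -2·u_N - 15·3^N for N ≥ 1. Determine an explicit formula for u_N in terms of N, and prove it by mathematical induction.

Computing the first terms: u_1 = -7, u_2 = -31, u_3 = -73. This suggests u_N = -(-2)^N - 3^(N + 1).
For the base case N = 1: the formula gives -7 = -7 = u_1.
Inductive step: suppose the statement holds for some m ≥ 1, so u_m = -(-2)^m - 3^(m + 1).
Then u_{m+1} = -2·u_m - 15·3^m = -2·(-(-2)^m - 3^(m + 1)) - 15·3^m = -(-2)^(m + 1) - 3^(m + 2) = -(-2)^(m+1) - 3^((m+1) + 1),
which is the claimed formula at N = m+1.
By the principle of mathematical induction, the result holds for all N ≥ 1.

u_N = -(-2)^N - 3^(N + 1)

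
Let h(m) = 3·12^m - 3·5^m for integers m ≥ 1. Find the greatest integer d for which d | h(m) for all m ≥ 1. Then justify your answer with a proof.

d = 21

Computing the first values: h(1) = 21 and h(2) = 357; gcd(21, 357) = 21, so d ≤ 21.
We prove 21 | 3·12^m - 3·5^m for all m ≥ 1 by induction on m.
Base step (m = 1): h(1) = 21 = 21·(1), so 21 | h(1).
For the inductive step, assume it holds for an arbitrary r ≥ 1, i.e. 21 | h(r). Then
h(r+1) − 12·h(r) = (3·12^(r+1) - 3·5^(r+1)) − 12·(3·12^r - 3·5^r) = (-3)·5^r·(5 − 12) = (21)·5^r. Since 21 | h(r) by the inductive hypothesis, 21 | 12·h(r); and 21 | 21 since 21 = 21·1. Therefore 21 | h(r+1).
By induction, the statement is established for all m ≥ 1.
Therefore the largest such d is 21.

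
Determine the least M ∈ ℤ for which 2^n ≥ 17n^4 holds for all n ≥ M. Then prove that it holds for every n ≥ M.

At n = 21: 2097152 < 3306177, so the inequality fails and M ≥ 22. We prove 2^n ≥ 17n^4 for all n ≥ 22.
Base step (n = 22): 2^n = 4194304 and 17n^4 = 3982352, so 4194304 ≥ 3982352.
For the inductive step, assume it holds for an arbitrary p ≥ 22, so 2^p ≥ 17p^4.
Then 2^(p + 1) = 2·(2^p) ≥ 2·(17p^4).
Also, for p ≥ 22 we have 2·(17p^4) ≥ 17(p+1)^4, since 2 ≥ (1 + 1/p)^4 for all p ≥ 22.
Combining, 2^(p + 1) ≥ 17(p+1)^4.
Hence, by induction on n, the claim holds for every n ≥ 22.
Hence the smallest such M is 22.

M = 22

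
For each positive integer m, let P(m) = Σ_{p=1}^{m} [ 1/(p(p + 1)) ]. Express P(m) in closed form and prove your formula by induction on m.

P(m) = m/(m + 1)

We claim P(m) = m/(m + 1) for all m ≥ 1.
Base case (m = 1): P(1) = 1/2, and the closed form gives 1/2. They agree.
Inductive step: assume the claim holds for m = p, so P(p) = p/(p + 1).
Then P(p+1) = P(p) + (1/((p + 1)(p + 2))) = (p/(p + 1)) + (1/((p + 1)(p + 2))).
Simplifying, P(p+1) = (p + 1)/(p + 2) = (p+1)/((p+1) + 1),
which is the closed form with m = p+1.
By the principle of mathematical induction, the result holds for all m ≥ 1.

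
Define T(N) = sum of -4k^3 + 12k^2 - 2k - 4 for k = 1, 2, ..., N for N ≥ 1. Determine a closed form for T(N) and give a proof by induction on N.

T(N) = -N(N - 3)(N^2 + N - 1)

We claim T(N) = -N(N - 3)(N^2 + N - 1) for all N ≥ 1.
When N = 1: T(1) = 2, and the closed form gives 2. They agree.
Inductive step: suppose the statement holds for some k ≥ 1, so T(k) = k(-k^3 + 2k^2 + 4k - 3).
Then T(k+1) = T(k) + (-4k^3 + 10k + 2) = (k(-k^3 + 2k^2 + 4k - 3)) + (-4k^3 + 10k + 2).
Simplifying, T(k+1) = -(k - 2)(k + 1)(k^2 + 3k + 1) = -(k+1)((k+1) - 3)((k+1)^2 + (k+1) - 1),
which is the closed form with N = k+1.
This completes the induction.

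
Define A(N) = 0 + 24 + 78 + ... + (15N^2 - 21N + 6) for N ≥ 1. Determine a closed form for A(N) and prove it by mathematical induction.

A(N) = N(N - 1)(5N + 2)

We claim A(N) = N(N - 1)(5N + 2) for all N ≥ 1.
Base step (N = 1): A(1) = 0, and the closed form gives 0. They agree.
Suppose the result is true for N = j, so A(j) = j(5j^2 - 3j - 2).
Then A(j+1) = A(j) + (3j(5j + 3)) = (j(5j^2 - 3j - 2)) + (3j(5j + 3)).
Simplifying, A(j+1) = j(j + 1)(5j + 7) = (j+1)((j+1) - 1)(5(j+1) + 2),
which is the closed form with N = j+1.
By the principle of mathematical induction, the result holds for all N ≥ 1.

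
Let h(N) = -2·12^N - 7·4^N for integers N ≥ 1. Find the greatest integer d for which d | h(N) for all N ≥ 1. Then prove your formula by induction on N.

Computing the first values: h(1) = -52 and h(2) = -400; gcd(-52, -400) = 4, so d ≤ 4.
We prove 4 | -2·12^N - 7·4^N for all N ≥ 1 by induction on N.
Base step (N = 1): h(1) = -52 = 4·(-13), so 4 | h(1).
Inductive step: assume the claim holds for N = r, i.e. 4 | h(r). Then
h(r+1) − 12·h(r) = (-2·12^(r+1) - 7·4^(r+1)) − 12·(-2·12^r - 7·4^r) = (-7)·4^r·(4 − 12) = (56)·4^r. Since 4 | h(r) by the inductive hypothesis, 4 | 12·h(r); and 4 | 56 since 56 = 4·14. Therefore 4 | h(r+1).
Hence, by induction on N, the claim holds for every N ≥ 1.
Therefore the largest such d is 4.

d = 4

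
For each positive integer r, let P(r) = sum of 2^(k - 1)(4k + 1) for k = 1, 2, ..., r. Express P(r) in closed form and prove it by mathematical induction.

We claim P(r) = 2^r(4r - 3) + 3 for all r ≥ 1.
Base step (r = 1): P(1) = 5, and the closed form gives 5. They agree.
Inductive step: assume the claim holds for r = k, so P(k) = 2^k(4k - 3) + 3.
Then P(k+1) = P(k) + (2^k(4k + 5)) = (2^k(4k - 3) + 3) + (2^k(4k + 5)).
Simplifying, P(k+1) = 2^(k + 1) + 2^(k + 3)k + 3 = 2^(k+1)(4(k+1) - 3) + 3,
which is the closed form with r = k+1.
By the principle of mathematical induction, the result holds for all r ≥ 1.

P(r) = 2^r(4r - 3) + 3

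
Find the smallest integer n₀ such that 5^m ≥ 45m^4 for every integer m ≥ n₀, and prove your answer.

n₀ = 8

At m = 7: 78125 < 108045, so the inequality fails and n₀ ≥ 8. We prove 5^m ≥ 45m^4 for all m ≥ 8.
For the base case m = 8: 5^m = 390625 and 45m^4 = 184320, so 390625 ≥ 184320.
Inductive step: assume the claim holds for m = p, so 5^p ≥ 45p^4.
Then 5^(p + 1) = 5·(5^p) ≥ 5·(45p^4).
Also, for p ≥ 8 we have 5·(45p^4) ≥ 45(p+1)^4, since 5 ≥ (1 + 1/p)^4 for all p ≥ 8.
Combining, 5^(p + 1) ≥ 45(p+1)^4.
By induction, the statement is established for all m ≥ 8.
Hence the smallest such n₀ is 8.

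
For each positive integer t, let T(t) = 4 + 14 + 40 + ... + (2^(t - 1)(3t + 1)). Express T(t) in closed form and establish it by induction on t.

T(t) = 2^t(3t - 2) + 2

We claim T(t) = 2^t(3t - 2) + 2 for all t ≥ 1.
Base step (t = 1): T(1) = 4, and the closed form gives 4. They agree.
For the inductive step, assume it holds for an arbitrary i ≥ 1, so T(i) = 2^i(3i - 2) + 2.
Then T(i+1) = T(i) + (2^i(3i + 4)) = (2^i(3i - 2) + 2) + (2^i(3i + 4)).
Simplifying, T(i+1) = 6·2^i·i + 2·2^i + 2 = 2^(i+1)(3(i+1) - 2) + 2,
which is the closed form with t = i+1.
Hence, by induction on t, the claim holds for every t ≥ 1.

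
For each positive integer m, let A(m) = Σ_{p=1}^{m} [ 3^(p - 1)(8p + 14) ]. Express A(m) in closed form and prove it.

A(m) = 3^m(4m + 5) - 5

We claim A(m) = 3^m(4m + 5) - 5 for all m ≥ 1.
For the base case m = 1: A(1) = 22, and the closed form gives 22. They agree.
Inductive step: suppose the statement holds for some p ≥ 1, so A(p) = 3^p(4p + 5) - 5.
Then A(p+1) = A(p) + (3^p(8p + 22)) = (3^p(4p + 5) - 5) + (3^p(8p + 22)).
Simplifying, A(p+1) = 12·3^p·p + 27·3^p - 5 = 3^(p+1)(4(p+1) + 5) - 5,
which is the closed form with m = p+1.
Hence, by induction on m, the claim holds for every m ≥ 1.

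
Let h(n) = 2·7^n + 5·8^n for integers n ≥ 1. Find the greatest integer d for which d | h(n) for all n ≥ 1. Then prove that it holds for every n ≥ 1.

Computing the first values: h(1) = 54 and h(2) = 418; gcd(54, 418) = 2, so d ≤ 2.
We prove 2 | 2·7^n + 5·8^n for all n ≥ 1 by induction on n.
When n = 1: h(1) = 54 = 2·(27), so 2 | h(1).
For the inductive step, assume it holds for an arbitrary r ≥ 1, i.e. 2 | h(r). Then
h(r+1) − 8·h(r) = (2·7^(r+1) + 5·8^(r+1)) − 8·(2·7^r + 5·8^r) = (2)·7^r·(7 − 8) = (-2)·7^r. Since 2 | h(r) by the inductive hypothesis, 2 | 8·h(r); and 2 | -2 since -2 = 2·-1. Therefore 2 | h(r+1).
This completes the induction.
Therefore the largest such d is 2.

d = 2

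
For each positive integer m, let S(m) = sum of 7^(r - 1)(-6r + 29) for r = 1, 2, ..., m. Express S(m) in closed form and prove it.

S(m) = 7^m(-m + 5) - 5

We claim S(m) = 7^m(-m + 5) - 5 for all m ≥ 1.
When m = 1: S(1) = 23, and the closed form gives 23. They agree.
Inductive step: assume the claim holds for m = r, so S(r) = 7^r(-r + 5) - 5.
Then S(r+1) = S(r) + (7^r(-6r + 23)) = (7^r(-r + 5) - 5) + (7^r(-6r + 23)).
Simplifying, S(r+1) = -7·7^r·r + 28·7^r - 5 = 7^(r+1)(-(r+1) + 5) - 5,
which is the closed form with m = r+1.
By induction, the statement is established for all m ≥ 1.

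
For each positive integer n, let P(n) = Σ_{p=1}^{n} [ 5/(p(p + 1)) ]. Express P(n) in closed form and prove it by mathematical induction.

P(n) = 5n/(n + 1)

We claim P(n) = 5n/(n + 1) for all n ≥ 1.
Base step (n = 1): P(1) = 5/2, and the closed form gives 5/2. They agree.
Suppose the result is true for n = p, so P(p) = 5p/(p + 1).
Then P(p+1) = P(p) + (5/((p + 1)(p + 2))) = (5p/(p + 1)) + (5/((p + 1)(p + 2))).
Simplifying, P(p+1) = 5(p + 1)/(p + 2) = 5(p+1)/((p+1) + 1),
which is the closed form with n = p+1.
By the principle of mathematical induction, the result holds for all n ≥ 1.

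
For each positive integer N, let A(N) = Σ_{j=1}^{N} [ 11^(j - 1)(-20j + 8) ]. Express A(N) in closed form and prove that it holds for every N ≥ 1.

A(N) = 11^N(-2N + 1) - 1

We claim A(N) = 11^N(-2N + 1) - 1 for all N ≥ 1.
Base case (N = 1): A(1) = -12, and the closed form gives -12. They agree.
For the inductive step, assume it holds for an arbitrary j ≥ 1, so A(j) = 11^j(-2j + 1) - 1.
Then A(j+1) = A(j) + (11^j(-20j - 12)) = (11^j(-2j + 1) - 1) + (11^j(-20j - 12)).
Simplifying, A(j+1) = -22·11^j·j - 11·11^j - 1 = 11^(j+1)(-2(j+1) + 1) - 1,
which is the closed form with N = j+1.
By the principle of mathematical induction, the result holds for all N ≥ 1.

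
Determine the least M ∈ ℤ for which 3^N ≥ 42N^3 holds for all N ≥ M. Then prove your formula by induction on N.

At N = 9: 19683 < 30618, so the inequality fails and M ≥ 10. We prove 3^N ≥ 42N^3 for all N ≥ 10.
Base case (N = 10): 3^N = 59049 and 42N^3 = 42000, so 59049 ≥ 42000.
Inductive step: suppose the statement holds for some m ≥ 10, so 3^m ≥ 42m^3.
Then 3^(m + 1) = 3·(3^m) ≥ 3·(42m^3).
Also, for m ≥ 10 we have 3·(42m^3) ≥ 42(m+1)^3, since 3 ≥ (1 + 1/m)^3 for all m ≥ 10.
Combining, 3^(m + 1) ≥ 42(m+1)^3.
By the principle of mathematical induction, the result holds for all N ≥ 10.
Hence the smallest such M is 10.

M = 10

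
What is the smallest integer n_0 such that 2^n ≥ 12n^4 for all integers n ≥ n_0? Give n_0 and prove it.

At n = 21: 2097152 < 2333772, so the inequality fails and n_0 ≥ 22. We prove 2^n ≥ 12n^4 for all n ≥ 22.
For the base case n = 22: 2^n = 4194304 and 12n^4 = 2811072, so 4194304 ≥ 2811072.
Inductive step: assume the claim holds for n = i, so 2^i ≥ 12i^4.
Then 2^(i + 1) = 2·(2^i) ≥ 2·(12i^4).
Also, for i ≥ 22 we have 2·(12i^4) ≥ 12(i+1)^4, since 2 ≥ (1 + 1/i)^4 for all i ≥ 22.
Combining, 2^(i + 1) ≥ 12(i+1)^4.
This completes the induction.
Hence the smallest such n_0 is 22.

n_0 = 22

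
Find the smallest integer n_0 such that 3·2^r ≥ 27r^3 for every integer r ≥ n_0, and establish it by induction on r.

n_0 = 15

At r = 14: 49152 < 74088, so the inequality fails and n_0 ≥ 15. We prove 3·2^r ≥ 27r^3 for all r ≥ 15.
Base case (r = 15): 3·2^r = 98304 and 27r^3 = 91125, so 98304 ≥ 91125.
Suppose the result is true for r = k, so 3·2^k ≥ 27k^3.
Then 3·2^(k + 1) = 2·(3·2^k) ≥ 2·(27k^3).
Also, for k ≥ 15 we have 2·(27k^3) ≥ 27(k+1)^3, since 2 ≥ (1 + 1/k)^3 for all k ≥ 15.
Combining, 3·2^(k + 1) ≥ 27(k+1)^3.
By the principle of mathematical induction, the result holds for all r ≥ 15.
Hence the smallest such n_0 is 15.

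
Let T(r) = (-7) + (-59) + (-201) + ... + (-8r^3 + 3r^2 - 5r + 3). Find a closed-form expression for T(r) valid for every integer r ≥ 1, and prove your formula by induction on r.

We claim T(r) = -r(2r^3 + 3r^2 + 3r - 1) for all r ≥ 1.
For the base case r = 1: T(1) = -7, and the closed form gives -7. They agree.
Inductive step: suppose the statement holds for some k ≥ 1, so T(k) = k(-2k^3 - 3k^2 - 3k + 1).
Then T(k+1) = T(k) + (-8k^3 - 21k^2 - 23k - 7) = (k(-2k^3 - 3k^2 - 3k + 1)) + (-8k^3 - 21k^2 - 23k - 7).
Simplifying, T(k+1) = -(k + 1)(2k^3 + 9k^2 + 15k + 7) = -(k+1)(2(k+1)^3 + 3(k+1)^2 + 3(k+1) - 1),
which is the closed form with r = k+1.
By induction, the statement is established for all r ≥ 1.

T(r) = -r(2r^3 + 3r^2 + 3r - 1)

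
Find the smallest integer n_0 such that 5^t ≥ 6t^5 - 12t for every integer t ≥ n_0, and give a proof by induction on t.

At t = 7: 78125 < 100758, so the inequality fails and n_0 ≥ 8. We prove 5^t ≥ 6t^5 - 12t for all t ≥ 8.
Base case (t = 8): 5^t = 390625 and 6t^5 - 12t = 196512, so 390625 ≥ 196512.
Inductive step: assume the claim holds for t = m, so 5^m ≥ 6m^5 - 12m.
Then 5^(m + 1) = 5·(5^m) ≥ 5·(6m^5 - 12m).
Also, for m ≥ 8 we have 5·(6m^5 - 12m) ≥ 6(m+1)^5 - 12(m+1), since 5·(6m^5 - 12m) − (6(m+1)^5 - 12(m+1)) = 24m^5 - 30m^4 - 60m^3 - 60m^2 - 78m + 6, which is nonnegative for all m ≥ 8.
Combining, 5^(m + 1) ≥ 6(m+1)^5 - 12(m+1).
This completes the induction.
Hence the smallest such n_0 is 8.

n_0 = 8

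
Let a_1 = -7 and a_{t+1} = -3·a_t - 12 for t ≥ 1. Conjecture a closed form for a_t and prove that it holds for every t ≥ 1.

Computing the first terms: a_1 = -7, a_2 = 9, a_3 = -39. This suggests a_t = -4(-3)^(t - 1) - 3.
For the base case t = 1: the formula gives -7 = -7 = a_1.
For the inductive step, assume it holds for an arbitrary p ≥ 1, so a_p = -4(-3)^(p - 1) - 3.
Then a_{p+1} = -3·a_p - 12 = -3·(-4(-3)^(p - 1) - 3) - 12 = -4(-3)^p - 3 = -4(-3)^((p+1) - 1) - 3,
which is the claimed formula at t = p+1.
By induction, the statement is established for all t ≥ 1.

a_t = -4(-3)^(t - 1) - 3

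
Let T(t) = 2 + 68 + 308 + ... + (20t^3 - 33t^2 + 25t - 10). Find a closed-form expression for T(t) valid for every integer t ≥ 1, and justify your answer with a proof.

T(t) = t(5t^3 - t^2 + t - 3)

We claim T(t) = t(5t^3 - t^2 + t - 3) for all t ≥ 1.
For the base case t = 1: T(1) = 2, and the closed form gives 2. They agree.
Suppose the result is true for t = k, so T(k) = k(5k^3 - k^2 + k - 3).
Then T(k+1) = T(k) + (20k^3 + 27k^2 + 19k + 2) = (k(5k^3 - k^2 + k - 3)) + (20k^3 + 27k^2 + 19k + 2).
Simplifying, T(k+1) = (k + 1)(5k^3 + 14k^2 + 14k + 2) = (k+1)(5(k+1)^3 - (k+1)^2 + (k+1) - 3),
which is the closed form with t = k+1.
By the principle of mathematical induction, the result holds for all t ≥ 1.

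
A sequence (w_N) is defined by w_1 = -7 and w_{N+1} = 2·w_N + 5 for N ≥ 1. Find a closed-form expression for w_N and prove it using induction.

w_N = -2^N - 5

Computing the first terms: w_1 = -7, w_2 = -9, w_3 = -13. This suggests w_N = -2^N - 5.
Base case (N = 1): the formula gives -7 = -7 = w_1.
Suppose the result is true for N = i, so w_i = -2^i - 5.
Then w_{i+1} = 2·w_i + 5 = 2·(-2^i - 5) + 5 = -2^(i + 1) - 5,
which is the claimed formula at N = i+1.
By induction, the statement is established for all N ≥ 1.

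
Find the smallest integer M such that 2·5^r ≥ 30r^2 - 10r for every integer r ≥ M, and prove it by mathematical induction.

M = 3

At r = 2: 50 < 100, so the inequality fails and M ≥ 3. We prove 2·5^r ≥ 30r^2 - 10r for all r ≥ 3.
Base step (r = 3): 2·5^r = 250 and 30r^2 - 10r = 240, so 250 ≥ 240.
Inductive step: assume the claim holds for r = k, so 2·5^k ≥ 30k^2 - 10k.
Then 2·5^(k + 1) = 5·(2·5^k) ≥ 5·(30k^2 - 10k).
Also, for k ≥ 3 we have 5·(30k^2 - 10k) ≥ 30(k+1)^2 - 10(k+1), since 5·(30k^2 - 10k) − (30(k+1)^2 - 10(k+1)) = 120k^2 - 100k - 20, which is nonnegative for all k ≥ 3.
Combining, 2·5^(k + 1) ≥ 30(k+1)^2 - 10(k+1).
Hence, by induction on r, the claim holds for every r ≥ 3.
Hence the smallest such M is 3.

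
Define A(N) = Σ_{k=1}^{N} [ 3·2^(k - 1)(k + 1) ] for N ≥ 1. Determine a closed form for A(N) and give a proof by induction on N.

We claim A(N) = 3·2^N·N for all N ≥ 1.
When N = 1: A(1) = 6, and the closed form gives 6. They agree.
For the inductive step, assume it holds for an arbitrary k ≥ 1, so A(k) = 3·2^k·k.
Then A(k+1) = A(k) + (3·2^k(k + 2)) = (3·2^k·k) + (3·2^k(k + 2)).
Simplifying, A(k+1) = 6·2^k(k + 1) = 3·2^(k+1)·(k+1),
which is the closed form with N = k+1.
This completes the induction.

A(N) = 3·2^N·N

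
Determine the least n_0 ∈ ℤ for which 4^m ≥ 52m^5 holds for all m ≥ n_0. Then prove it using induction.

n_0 = 12

At m = 11: 4194304 < 8374652, so the inequality fails and n_0 ≥ 12. We prove 4^m ≥ 52m^5 for all m ≥ 12.
For the base case m = 12: 4^m = 16777216 and 52m^5 = 12939264, so 16777216 ≥ 12939264.
Inductive step: suppose the statement holds for some k ≥ 12, so 4^k ≥ 52k^5.
Then 4^(k + 1) = 4·(4^k) ≥ 4·(52k^5).
Also, for k ≥ 12 we have 4·(52k^5) ≥ 52(k+1)^5, since 4 ≥ (1 + 1/k)^5 for all k ≥ 12.
Combining, 4^(k + 1) ≥ 52(k+1)^5.
By induction, the statement is established for all m ≥ 12.
Hence the smallest such n_0 is 12.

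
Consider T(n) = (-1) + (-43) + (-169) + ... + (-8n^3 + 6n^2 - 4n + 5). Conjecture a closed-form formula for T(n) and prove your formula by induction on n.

We claim T(n) = -n(2n^3 + 2n^2 + n - 4) for all n ≥ 1.
Base case (n = 1): T(1) = -1, and the closed form gives -1. They agree.
For the inductive step, assume it holds for an arbitrary j ≥ 1, so T(j) = j(-2j^3 - 2j^2 - j + 4).
Then T(j+1) = T(j) + (-8j^3 - 18j^2 - 16j - 1) = (j(-2j^3 - 2j^2 - j + 4)) + (-8j^3 - 18j^2 - 16j - 1).
Simplifying, T(j+1) = -(j + 1)(2j^3 + 8j^2 + 11j + 1) = -(j+1)(2(j+1)^3 + 2(j+1)^2 + (j+1) - 4),
which is the closed form with n = j+1.
This completes the induction.

T(n) = -n(2n^3 + 2n^2 + n - 4)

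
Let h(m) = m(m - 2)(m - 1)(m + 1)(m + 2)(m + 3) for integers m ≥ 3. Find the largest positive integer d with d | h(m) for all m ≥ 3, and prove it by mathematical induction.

d = 720

Computing the first values: h(3) = 720 and h(4) = 5040; gcd(720, 5040) = 720, so d ≤ 720.
We prove 720 | m(m - 2)(m - 1)(m + 1)(m + 2)(m + 3) for all m ≥ 3 by induction on m.
For the base case m = 3: h(3) = 720 = 720·(1), so 720 | h(3).
Inductive step: assume the claim holds for m = k, i.e. 720 | h(k). Then
h(k+1) − h(k) = (k-1)·k·(k+1)·(k+2)·(k+3)·(k+4) − (k-2)·(k-1)·k·(k+1)·(k+2)·(k+3) = (k-1)·k·(k+1)·(k+2)·(k+3)·[(k+4) − (k-2)] = 6·(k-1)·k·(k+1)·(k+2)·(k+3). The product of 5 consecutive integers is divisible by (5)! = 120, so h(k+1) − h(k) is divisible by 6·120 = 720. By the inductive hypothesis 720 | h(k), hence 720 | h(k+1).
This completes the induction.
Therefore the largest such d is 720.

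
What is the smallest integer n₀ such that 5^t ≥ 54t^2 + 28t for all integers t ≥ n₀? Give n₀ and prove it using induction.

n₀ = 5

At t = 4: 625 < 976, so the inequality fails and n₀ ≥ 5. We prove 5^t ≥ 54t^2 + 28t for all t ≥ 5.
For the base case t = 5: 5^t = 3125 and 54t^2 + 28t = 1490, so 3125 ≥ 1490.
Suppose the result is true for t = r, so 5^r ≥ 54r^2 + 28r.
Then 5^(r + 1) = 5·(5^r) ≥ 5·(54r^2 + 28r).
Also, for r ≥ 5 we have 5·(54r^2 + 28r) ≥ 54(r+1)^2 + 28(r+1), since 5·(54r^2 + 28r) − (54(r+1)^2 + 28(r+1)) = 216r^2 + 4r - 82, which is nonnegative for all r ≥ 5.
Combining, 5^(r + 1) ≥ 54(r+1)^2 + 28(r+1).
By induction, the statement is established for all t ≥ 5.
Hence the smallest such n₀ is 5.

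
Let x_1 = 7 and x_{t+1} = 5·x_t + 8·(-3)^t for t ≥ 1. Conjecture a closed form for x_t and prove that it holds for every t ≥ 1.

x_t = -(-3)^t + 4·5^(t - 1)

Computing the first terms: x_1 = 7, x_2 = 11, x_3 = 127. This suggests x_t = -(-3)^t + 4·5^(t - 1).
For the base case t = 1: the formula gives 7 = 7 = x_1.
Suppose the result is true for t = j, so x_j = -(-3)^j + 4·5^(j - 1).
Then x_{j+1} = 5·x_j + 8·(-3)^j = 5·(-(-3)^j + 4·5^(j - 1)) + 8·(-3)^j = -(-3)^(j + 1) + 4·5^j = -(-3)^(j+1) + 4·5^((j+1) - 1),
which is the claimed formula at t = j+1.
This completes the induction.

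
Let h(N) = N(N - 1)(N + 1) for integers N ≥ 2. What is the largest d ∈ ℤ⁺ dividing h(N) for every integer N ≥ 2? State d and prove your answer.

d = 6

Computing the first values: h(2) = 6 and h(3) = 24; gcd(6, 24) = 6, so d ≤ 6.
We prove 6 | N(N - 1)(N + 1) for all N ≥ 2 by induction on N.
When N = 2: h(2) = 6 = 6·(1), so 6 | h(2).
For the inductive step, assume it holds for an arbitrary i ≥ 2, i.e. 6 | h(i). Then
h(i+1) − h(i) = i·(i+1)·(i+2) − (i-1)·i·(i+1) = i·(i+1)·[(i+2) − (i-1)] = 3·i·(i+1). The product of 2 consecutive integers is divisible by (2)! = 2, so h(i+1) − h(i) is divisible by 3·2 = 6. By the inductive hypothesis 6 | h(i), hence 6 | h(i+1).
This completes the induction.
Therefore the largest such d is 6.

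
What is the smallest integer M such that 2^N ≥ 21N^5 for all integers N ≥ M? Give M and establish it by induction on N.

M = 29

At N = 28: 268435456 < 361417728, so the inequality fails and M ≥ 29. We prove 2^N ≥ 21N^5 for all N ≥ 29.
When N = 29: 2^N = 536870912 and 21N^5 = 430734129, so 536870912 ≥ 430734129.
Suppose the result is true for N = j, so 2^j ≥ 21j^5.
Then 2^(j + 1) = 2·(2^j) ≥ 2·(21j^5).
Also, for j ≥ 29 we have 2·(21j^5) ≥ 21(j+1)^5, since 2 ≥ (1 + 1/j)^5 for all j ≥ 29.
Combining, 2^(j + 1) ≥ 21(j+1)^5.
By the principle of mathematical induction, the result holds for all N ≥ 29.
Hence the smallest such M is 29.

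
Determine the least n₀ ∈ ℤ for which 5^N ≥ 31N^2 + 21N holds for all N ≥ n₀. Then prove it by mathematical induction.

n₀ = 4

At N = 3: 125 < 342, so the inequality fails and n₀ ≥ 4. We prove 5^N ≥ 31N^2 + 21N for all N ≥ 4.
Base case (N = 4): 5^N = 625 and 31N^2 + 21N = 580, so 625 ≥ 580.
For the inductive step, assume it holds for an arbitrary i ≥ 4, so 5^i ≥ 31i^2 + 21i.
Then 5^(i + 1) = 5·(5^i) ≥ 5·(31i^2 + 21i).
Also, for i ≥ 4 we have 5·(31i^2 + 21i) ≥ 31(i+1)^2 + 21(i+1), since 5·(31i^2 + 21i) − (31(i+1)^2 + 21(i+1)) = 124i^2 + 22i - 52, which is nonnegative for all i ≥ 4.
Combining, 5^(i + 1) ≥ 31(i+1)^2 + 21(i+1).
Hence, by induction on N, the claim holds for every N ≥ 4.
Hence the smallest such n₀ is 4.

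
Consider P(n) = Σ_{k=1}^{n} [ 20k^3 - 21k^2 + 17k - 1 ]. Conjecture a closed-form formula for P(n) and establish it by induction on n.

P(n) = n(5n^3 + 3n^2 + 3n + 4)

We claim P(n) = n(5n^3 + 3n^2 + 3n + 4) for all n ≥ 1.
For the base case n = 1: P(1) = 15, and the closed form gives 15. They agree.
Inductive step: suppose the statement holds for some k ≥ 1, so P(k) = k(5k^3 + 3k^2 + 3k + 4).
Then P(k+1) = P(k) + (20k^3 + 39k^2 + 35k + 15) = (k(5k^3 + 3k^2 + 3k + 4)) + (20k^3 + 39k^2 + 35k + 15).
Simplifying, P(k+1) = (k + 1)(5k^3 + 18k^2 + 24k + 15) = (k+1)(5(k+1)^3 + 3(k+1)^2 + 3(k+1) + 4),
which is the closed form with n = k+1.
By induction, the statement is established for all n ≥ 1.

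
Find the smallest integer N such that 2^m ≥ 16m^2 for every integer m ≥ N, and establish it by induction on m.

At m = 10: 1024 < 1600, so the inequality fails and N ≥ 11. We prove 2^m ≥ 16m^2 for all m ≥ 11.
Base case (m = 11): 2^m = 2048 and 16m^2 = 1936, so 2048 ≥ 1936.
Suppose the result is true for m = j, so 2^j ≥ 16j^2.
Then 2^(j + 1) = 2·(2^j) ≥ 2·(16j^2).
Also, for j ≥ 11 we have 2·(16j^2) ≥ 16(j+1)^2, since 2 ≥ (1 + 1/j)^2 for all j ≥ 11.
Combining, 2^(j + 1) ≥ 16(j+1)^2.
Hence, by induction on m, the claim holds for every m ≥ 11.
Hence the smallest such N is 11.

N = 11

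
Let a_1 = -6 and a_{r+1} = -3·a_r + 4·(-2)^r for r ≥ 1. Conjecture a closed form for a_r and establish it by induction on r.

a_r = (-2)^(r + 2) + 2(-3)^(r - 1)

Computing the first terms: a_1 = -6, a_2 = 10, a_3 = -14. This suggests a_r = (-2)^(r + 2) + 2(-3)^(r - 1).
When r = 1: the formula gives -6 = -6 = a_1.
Inductive step: assume the claim holds for r = m, so a_m = (-2)^(m + 2) + 2(-3)^(m - 1).
Then a_{m+1} = -3·a_m + 4·(-2)^m = -3·((-2)^(m + 2) + 2(-3)^(m - 1)) + 4·(-2)^m = (-2)^(m + 3) + 2(-3)^m = (-2)^((m+1) + 2) + 2(-3)^((m+1) - 1),
which is the claimed formula at r = m+1.
This completes the induction.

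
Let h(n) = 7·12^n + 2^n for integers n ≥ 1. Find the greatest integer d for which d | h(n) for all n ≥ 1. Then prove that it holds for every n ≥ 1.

d = 2

Computing the first values: h(1) = 86 and h(2) = 1012; gcd(86, 1012) = 2, so d ≤ 2.
We prove 2 | 7·12^n + 2^n for all n ≥ 1 by induction on n.
Base case (n = 1): h(1) = 86 = 2·(43), so 2 | h(1).
Suppose the result is true for n = j, i.e. 2 | h(j). Then
h(j+1) − 12·h(j) = (7·12^(j+1) + 2^(j+1)) − 12·(7·12^j + 2^j) = (1)·2^j·(2 − 12) = (-10)·2^j. Since 2 | h(j) by the inductive hypothesis, 2 | 12·h(j); and 2 | -10 since -10 = 2·-5. Therefore 2 | h(j+1).
By induction, the statement is established for all n ≥ 1.
Therefore the largest such d is 2.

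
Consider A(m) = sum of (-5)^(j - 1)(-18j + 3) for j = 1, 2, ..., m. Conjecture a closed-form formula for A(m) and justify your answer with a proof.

We claim A(m) = 3(-5)^m·m for all m ≥ 1.
Base case (m = 1): A(1) = -15, and the closed form gives -15. They agree.
Suppose the result is true for m = j, so A(j) = 3(-5)^j·j.
Then A(j+1) = A(j) + ((-5)^j(-18j - 15)) = (3(-5)^j·j) + ((-5)^j(-18j - 15)).
Simplifying, A(j+1) = (-5)^(j + 1)(3j + 3) = 3(-5)^(j+1)·(j+1),
which is the closed form with m = j+1.
This completes the induction.

A(m) = 3(-5)^m·m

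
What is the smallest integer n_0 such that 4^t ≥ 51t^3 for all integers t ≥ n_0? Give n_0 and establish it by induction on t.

At t = 7: 16384 < 17493, so the inequality fails and n_0 ≥ 8. We prove 4^t ≥ 51t^3 for all t ≥ 8.
Base step (t = 8): 4^t = 65536 and 51t^3 = 26112, so 65536 ≥ 26112.
Inductive step: assume the claim holds for t = k, so 4^k ≥ 51k^3.
Then 4^(k + 1) = 4·(4^k) ≥ 4·(51k^3).
Also, for k ≥ 8 we have 4·(51k^3) ≥ 51(k+1)^3, since 4 ≥ (1 + 1/k)^3 for all k ≥ 8.
Combining, 4^(k + 1) ≥ 51(k+1)^3.
By the principle of mathematical induction, the result holds for all t ≥ 8.
Hence the smallest such n_0 is 8.

n_0 = 8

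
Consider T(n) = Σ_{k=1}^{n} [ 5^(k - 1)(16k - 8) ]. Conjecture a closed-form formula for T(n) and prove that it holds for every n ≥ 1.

T(n) = 5^n(4n - 3) + 3

We claim T(n) = 5^n(4n - 3) + 3 for all n ≥ 1.
Base case (n = 1): T(1) = 8, and the closed form gives 8. They agree.
For the inductive step, assume it holds for an arbitrary k ≥ 1, so T(k) = 5^k(4k - 3) + 3.
Then T(k+1) = T(k) + (5^k(16k + 8)) = (5^k(4k - 3) + 3) + (5^k(16k + 8)).
Simplifying, T(k+1) = 20·5^k·k + 5·5^k + 3 = 5^(k+1)(4(k+1) - 3) + 3,
which is the closed form with n = k+1.
This completes the induction.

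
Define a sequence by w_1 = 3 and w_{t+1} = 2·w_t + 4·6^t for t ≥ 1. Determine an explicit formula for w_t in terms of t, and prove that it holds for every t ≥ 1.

Computing the first terms: w_1 = 3, w_2 = 30, w_3 = 204. This suggests w_t = -3·2^(t - 1) + 6^t.
Base step (t = 1): the formula gives 3 = 3 = w_1.
Inductive step: assume the claim holds for t = i, so w_i = -3·2^(i - 1) + 6^i.
Then w_{i+1} = 2·w_i + 4·6^i = 2·(-3·2^(i - 1) + 6^i) + 4·6^i = -3·2^i + 6^(i + 1) = -3·2^((i+1) - 1) + 6^(i+1),
which is the claimed formula at t = i+1.
By the principle of mathematical induction, the result holds for all t ≥ 1.

w_t = -3·2^(t - 1) + 6^t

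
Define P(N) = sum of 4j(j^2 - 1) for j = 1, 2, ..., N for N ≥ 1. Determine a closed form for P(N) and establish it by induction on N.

P(N) = N(N - 1)(N + 1)(N + 2)

We claim P(N) = N(N - 1)(N + 1)(N + 2) for all N ≥ 1.
For the base case N = 1: P(1) = 0, and the closed form gives 0. They agree.
Inductive step: assume the claim holds for N = j, so P(j) = j(j^3 + 2j^2 - j - 2).
Then P(j+1) = P(j) + (4(j + 1)((j + 1)^2 - 1)) = (j(j^3 + 2j^2 - j - 2)) + (4(j + 1)((j + 1)^2 - 1)).
Simplifying, P(j+1) = j(j + 1)(j + 2)(j + 3) = (j+1)((j+1) - 1)((j+1) + 1)((j+1) + 2),
which is the closed form with N = j+1.
By the principle of mathematical induction, the result holds for all N ≥ 1.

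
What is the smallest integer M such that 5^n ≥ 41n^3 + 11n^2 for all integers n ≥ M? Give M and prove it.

M = 6

At n = 5: 3125 < 5400, so the inequality fails and M ≥ 6. We prove 5^n ≥ 41n^3 + 11n^2 for all n ≥ 6.
For the base case n = 6: 5^n = 15625 and 41n^3 + 11n^2 = 9252, so 15625 ≥ 9252.
Suppose the result is true for n = i, so 5^i ≥ 41i^3 + 11i^2.
Then 5^(i + 1) = 5·(5^i) ≥ 5·(41i^3 + 11i^2).
Also, for i ≥ 6 we have 5·(41i^3 + 11i^2) ≥ 41(i+1)^3 + 11(i+1)^2, since 5·(41i^3 + 11i^2) − (41(i+1)^3 + 11(i+1)^2) = 164i^3 - 79i^2 - 145i - 52, which is nonnegative for all i ≥ 6.
Combining, 5^(i + 1) ≥ 41(i+1)^3 + 11(i+1)^2.
Hence, by induction on n, the claim holds for every n ≥ 6.
Hence the smallest such M is 6.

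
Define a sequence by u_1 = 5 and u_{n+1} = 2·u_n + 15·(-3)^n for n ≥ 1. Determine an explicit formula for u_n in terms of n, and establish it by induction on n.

Computing the first terms: u_1 = 5, u_2 = -35, u_3 = 65. This suggests u_n = (-3)^(n + 1) - 2^(n + 1).
Base step (n = 1): the formula gives 5 = 5 = u_1.
For the inductive step, assume it holds for an arbitrary j ≥ 1, so u_j = (-3)^(j + 1) - 2^(j + 1).
Then u_{j+1} = 2·u_j + 15·(-3)^j = 2·((-3)^(j + 1) - 2^(j + 1)) + 15·(-3)^j = (-3)^(j + 2) - 2^(j + 2) = (-3)^((j+1) + 1) - 2^((j+1) + 1),
which is the claimed formula at n = j+1.
By induction, the statement is established for all n ≥ 1.

u_n = (-3)^(n + 1) - 2^(n + 1)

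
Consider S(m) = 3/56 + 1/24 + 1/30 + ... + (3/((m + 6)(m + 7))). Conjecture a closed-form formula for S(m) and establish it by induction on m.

S(m) = 3m/(7(m + 7))

We claim S(m) = 3m/(7(m + 7)) for all m ≥ 1.
When m = 1: S(1) = 3/56, and the closed form gives 3/56. They agree.
Inductive step: assume the claim holds for m = p, so S(p) = 3p/(7(p + 7)).
Then S(p+1) = S(p) + (3/((p + 7)(p + 8))) = (3p/(7(p + 7))) + (3/((p + 7)(p + 8))).
Simplifying, S(p+1) = 3(p + 1)/(7(p + 8)) = 3(p+1)/(7((p+1) + 7)),
which is the closed form with m = p+1.
By the principle of mathematical induction, the result holds for all m ≥ 1.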